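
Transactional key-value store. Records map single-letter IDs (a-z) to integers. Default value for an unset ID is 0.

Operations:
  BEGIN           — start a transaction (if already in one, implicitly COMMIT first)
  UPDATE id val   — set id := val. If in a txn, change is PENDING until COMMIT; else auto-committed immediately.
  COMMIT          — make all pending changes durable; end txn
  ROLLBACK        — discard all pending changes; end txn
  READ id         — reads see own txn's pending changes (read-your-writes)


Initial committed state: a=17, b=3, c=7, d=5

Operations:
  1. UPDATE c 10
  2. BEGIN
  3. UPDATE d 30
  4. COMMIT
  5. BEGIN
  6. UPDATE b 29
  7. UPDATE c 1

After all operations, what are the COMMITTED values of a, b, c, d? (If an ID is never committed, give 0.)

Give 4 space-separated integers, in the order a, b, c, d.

Initial committed: {a=17, b=3, c=7, d=5}
Op 1: UPDATE c=10 (auto-commit; committed c=10)
Op 2: BEGIN: in_txn=True, pending={}
Op 3: UPDATE d=30 (pending; pending now {d=30})
Op 4: COMMIT: merged ['d'] into committed; committed now {a=17, b=3, c=10, d=30}
Op 5: BEGIN: in_txn=True, pending={}
Op 6: UPDATE b=29 (pending; pending now {b=29})
Op 7: UPDATE c=1 (pending; pending now {b=29, c=1})
Final committed: {a=17, b=3, c=10, d=30}

Answer: 17 3 10 30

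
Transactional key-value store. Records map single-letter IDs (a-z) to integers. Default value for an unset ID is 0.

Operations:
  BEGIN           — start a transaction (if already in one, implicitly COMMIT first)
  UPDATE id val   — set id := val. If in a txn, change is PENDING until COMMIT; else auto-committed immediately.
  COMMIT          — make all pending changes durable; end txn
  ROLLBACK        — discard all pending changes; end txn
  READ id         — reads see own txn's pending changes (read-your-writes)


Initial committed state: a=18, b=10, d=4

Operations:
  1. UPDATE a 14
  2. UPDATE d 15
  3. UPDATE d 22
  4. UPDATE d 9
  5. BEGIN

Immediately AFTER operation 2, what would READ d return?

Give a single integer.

Answer: 15

Derivation:
Initial committed: {a=18, b=10, d=4}
Op 1: UPDATE a=14 (auto-commit; committed a=14)
Op 2: UPDATE d=15 (auto-commit; committed d=15)
After op 2: visible(d) = 15 (pending={}, committed={a=14, b=10, d=15})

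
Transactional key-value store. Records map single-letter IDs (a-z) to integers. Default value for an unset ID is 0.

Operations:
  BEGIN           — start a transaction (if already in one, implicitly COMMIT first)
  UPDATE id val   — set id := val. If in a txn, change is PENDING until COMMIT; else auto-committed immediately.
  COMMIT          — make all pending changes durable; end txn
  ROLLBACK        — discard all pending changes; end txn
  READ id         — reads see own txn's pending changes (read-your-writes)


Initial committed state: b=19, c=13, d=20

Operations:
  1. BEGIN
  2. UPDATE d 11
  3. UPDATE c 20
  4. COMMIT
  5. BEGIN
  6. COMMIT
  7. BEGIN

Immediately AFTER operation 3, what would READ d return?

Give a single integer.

Answer: 11

Derivation:
Initial committed: {b=19, c=13, d=20}
Op 1: BEGIN: in_txn=True, pending={}
Op 2: UPDATE d=11 (pending; pending now {d=11})
Op 3: UPDATE c=20 (pending; pending now {c=20, d=11})
After op 3: visible(d) = 11 (pending={c=20, d=11}, committed={b=19, c=13, d=20})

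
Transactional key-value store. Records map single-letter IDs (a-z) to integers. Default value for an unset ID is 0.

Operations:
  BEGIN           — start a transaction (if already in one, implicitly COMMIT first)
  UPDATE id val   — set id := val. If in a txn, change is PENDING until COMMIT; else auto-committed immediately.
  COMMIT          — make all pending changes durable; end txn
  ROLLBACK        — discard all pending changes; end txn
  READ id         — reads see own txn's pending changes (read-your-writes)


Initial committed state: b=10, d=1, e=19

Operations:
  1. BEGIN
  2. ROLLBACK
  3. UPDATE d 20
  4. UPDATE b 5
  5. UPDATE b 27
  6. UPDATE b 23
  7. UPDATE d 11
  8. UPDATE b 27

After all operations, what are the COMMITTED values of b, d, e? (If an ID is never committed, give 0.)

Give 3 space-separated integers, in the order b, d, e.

Initial committed: {b=10, d=1, e=19}
Op 1: BEGIN: in_txn=True, pending={}
Op 2: ROLLBACK: discarded pending []; in_txn=False
Op 3: UPDATE d=20 (auto-commit; committed d=20)
Op 4: UPDATE b=5 (auto-commit; committed b=5)
Op 5: UPDATE b=27 (auto-commit; committed b=27)
Op 6: UPDATE b=23 (auto-commit; committed b=23)
Op 7: UPDATE d=11 (auto-commit; committed d=11)
Op 8: UPDATE b=27 (auto-commit; committed b=27)
Final committed: {b=27, d=11, e=19}

Answer: 27 11 19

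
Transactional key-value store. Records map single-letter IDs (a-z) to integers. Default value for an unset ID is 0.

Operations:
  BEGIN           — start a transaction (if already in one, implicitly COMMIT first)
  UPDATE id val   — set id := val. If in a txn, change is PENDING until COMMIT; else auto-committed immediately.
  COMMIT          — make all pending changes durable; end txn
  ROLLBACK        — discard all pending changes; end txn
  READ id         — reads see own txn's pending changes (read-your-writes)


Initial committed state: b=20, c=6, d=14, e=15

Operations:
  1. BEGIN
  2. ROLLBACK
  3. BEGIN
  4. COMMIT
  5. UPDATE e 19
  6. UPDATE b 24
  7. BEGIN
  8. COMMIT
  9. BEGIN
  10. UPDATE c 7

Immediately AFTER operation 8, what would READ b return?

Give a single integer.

Answer: 24

Derivation:
Initial committed: {b=20, c=6, d=14, e=15}
Op 1: BEGIN: in_txn=True, pending={}
Op 2: ROLLBACK: discarded pending []; in_txn=False
Op 3: BEGIN: in_txn=True, pending={}
Op 4: COMMIT: merged [] into committed; committed now {b=20, c=6, d=14, e=15}
Op 5: UPDATE e=19 (auto-commit; committed e=19)
Op 6: UPDATE b=24 (auto-commit; committed b=24)
Op 7: BEGIN: in_txn=True, pending={}
Op 8: COMMIT: merged [] into committed; committed now {b=24, c=6, d=14, e=19}
After op 8: visible(b) = 24 (pending={}, committed={b=24, c=6, d=14, e=19})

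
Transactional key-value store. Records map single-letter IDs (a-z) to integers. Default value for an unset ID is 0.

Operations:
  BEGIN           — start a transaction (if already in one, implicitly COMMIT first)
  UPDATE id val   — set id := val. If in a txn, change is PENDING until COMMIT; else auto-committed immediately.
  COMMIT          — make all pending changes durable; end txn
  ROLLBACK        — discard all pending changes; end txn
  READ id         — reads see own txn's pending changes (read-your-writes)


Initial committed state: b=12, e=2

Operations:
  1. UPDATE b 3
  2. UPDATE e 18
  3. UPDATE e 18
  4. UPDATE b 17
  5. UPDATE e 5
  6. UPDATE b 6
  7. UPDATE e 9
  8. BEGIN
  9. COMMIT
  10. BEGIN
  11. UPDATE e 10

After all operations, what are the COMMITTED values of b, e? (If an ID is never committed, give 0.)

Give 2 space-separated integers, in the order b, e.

Initial committed: {b=12, e=2}
Op 1: UPDATE b=3 (auto-commit; committed b=3)
Op 2: UPDATE e=18 (auto-commit; committed e=18)
Op 3: UPDATE e=18 (auto-commit; committed e=18)
Op 4: UPDATE b=17 (auto-commit; committed b=17)
Op 5: UPDATE e=5 (auto-commit; committed e=5)
Op 6: UPDATE b=6 (auto-commit; committed b=6)
Op 7: UPDATE e=9 (auto-commit; committed e=9)
Op 8: BEGIN: in_txn=True, pending={}
Op 9: COMMIT: merged [] into committed; committed now {b=6, e=9}
Op 10: BEGIN: in_txn=True, pending={}
Op 11: UPDATE e=10 (pending; pending now {e=10})
Final committed: {b=6, e=9}

Answer: 6 9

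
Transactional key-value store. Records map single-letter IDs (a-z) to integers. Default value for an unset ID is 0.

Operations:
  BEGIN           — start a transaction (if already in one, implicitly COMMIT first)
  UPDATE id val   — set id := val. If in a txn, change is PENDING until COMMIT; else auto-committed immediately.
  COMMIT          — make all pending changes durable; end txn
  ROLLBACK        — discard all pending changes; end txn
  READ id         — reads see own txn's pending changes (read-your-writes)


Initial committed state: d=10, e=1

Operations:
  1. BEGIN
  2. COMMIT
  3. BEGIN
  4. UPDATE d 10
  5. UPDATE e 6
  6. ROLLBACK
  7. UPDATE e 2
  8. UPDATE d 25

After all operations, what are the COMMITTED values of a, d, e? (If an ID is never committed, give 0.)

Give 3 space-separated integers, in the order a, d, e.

Answer: 0 25 2

Derivation:
Initial committed: {d=10, e=1}
Op 1: BEGIN: in_txn=True, pending={}
Op 2: COMMIT: merged [] into committed; committed now {d=10, e=1}
Op 3: BEGIN: in_txn=True, pending={}
Op 4: UPDATE d=10 (pending; pending now {d=10})
Op 5: UPDATE e=6 (pending; pending now {d=10, e=6})
Op 6: ROLLBACK: discarded pending ['d', 'e']; in_txn=False
Op 7: UPDATE e=2 (auto-commit; committed e=2)
Op 8: UPDATE d=25 (auto-commit; committed d=25)
Final committed: {d=25, e=2}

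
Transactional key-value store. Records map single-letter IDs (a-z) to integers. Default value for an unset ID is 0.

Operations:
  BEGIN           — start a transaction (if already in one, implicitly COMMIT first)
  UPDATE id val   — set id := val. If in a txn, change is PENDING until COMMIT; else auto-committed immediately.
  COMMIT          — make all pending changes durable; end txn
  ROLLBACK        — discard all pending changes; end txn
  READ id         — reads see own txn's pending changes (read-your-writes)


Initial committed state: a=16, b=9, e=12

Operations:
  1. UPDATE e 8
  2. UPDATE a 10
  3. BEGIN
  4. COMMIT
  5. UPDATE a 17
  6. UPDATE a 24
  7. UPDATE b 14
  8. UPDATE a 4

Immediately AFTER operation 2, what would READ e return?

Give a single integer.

Initial committed: {a=16, b=9, e=12}
Op 1: UPDATE e=8 (auto-commit; committed e=8)
Op 2: UPDATE a=10 (auto-commit; committed a=10)
After op 2: visible(e) = 8 (pending={}, committed={a=10, b=9, e=8})

Answer: 8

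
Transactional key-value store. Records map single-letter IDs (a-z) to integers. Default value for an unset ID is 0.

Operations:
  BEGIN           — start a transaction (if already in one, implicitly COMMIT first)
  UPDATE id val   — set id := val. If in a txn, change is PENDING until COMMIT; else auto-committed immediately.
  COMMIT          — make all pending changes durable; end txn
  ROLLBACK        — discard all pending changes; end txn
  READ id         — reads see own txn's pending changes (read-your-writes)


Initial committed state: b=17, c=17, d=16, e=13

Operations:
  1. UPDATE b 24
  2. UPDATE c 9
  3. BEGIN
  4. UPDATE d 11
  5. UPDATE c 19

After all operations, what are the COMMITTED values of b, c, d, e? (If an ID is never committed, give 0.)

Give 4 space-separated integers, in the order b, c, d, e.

Initial committed: {b=17, c=17, d=16, e=13}
Op 1: UPDATE b=24 (auto-commit; committed b=24)
Op 2: UPDATE c=9 (auto-commit; committed c=9)
Op 3: BEGIN: in_txn=True, pending={}
Op 4: UPDATE d=11 (pending; pending now {d=11})
Op 5: UPDATE c=19 (pending; pending now {c=19, d=11})
Final committed: {b=24, c=9, d=16, e=13}

Answer: 24 9 16 13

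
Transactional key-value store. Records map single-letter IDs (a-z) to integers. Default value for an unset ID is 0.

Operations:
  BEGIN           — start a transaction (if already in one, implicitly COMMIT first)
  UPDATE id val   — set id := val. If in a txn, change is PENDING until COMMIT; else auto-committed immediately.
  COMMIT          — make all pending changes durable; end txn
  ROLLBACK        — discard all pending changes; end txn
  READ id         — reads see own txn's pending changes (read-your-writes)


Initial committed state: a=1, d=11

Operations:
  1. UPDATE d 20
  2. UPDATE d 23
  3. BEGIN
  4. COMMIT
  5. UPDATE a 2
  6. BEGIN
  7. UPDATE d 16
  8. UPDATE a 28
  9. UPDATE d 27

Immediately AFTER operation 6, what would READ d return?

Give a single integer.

Answer: 23

Derivation:
Initial committed: {a=1, d=11}
Op 1: UPDATE d=20 (auto-commit; committed d=20)
Op 2: UPDATE d=23 (auto-commit; committed d=23)
Op 3: BEGIN: in_txn=True, pending={}
Op 4: COMMIT: merged [] into committed; committed now {a=1, d=23}
Op 5: UPDATE a=2 (auto-commit; committed a=2)
Op 6: BEGIN: in_txn=True, pending={}
After op 6: visible(d) = 23 (pending={}, committed={a=2, d=23})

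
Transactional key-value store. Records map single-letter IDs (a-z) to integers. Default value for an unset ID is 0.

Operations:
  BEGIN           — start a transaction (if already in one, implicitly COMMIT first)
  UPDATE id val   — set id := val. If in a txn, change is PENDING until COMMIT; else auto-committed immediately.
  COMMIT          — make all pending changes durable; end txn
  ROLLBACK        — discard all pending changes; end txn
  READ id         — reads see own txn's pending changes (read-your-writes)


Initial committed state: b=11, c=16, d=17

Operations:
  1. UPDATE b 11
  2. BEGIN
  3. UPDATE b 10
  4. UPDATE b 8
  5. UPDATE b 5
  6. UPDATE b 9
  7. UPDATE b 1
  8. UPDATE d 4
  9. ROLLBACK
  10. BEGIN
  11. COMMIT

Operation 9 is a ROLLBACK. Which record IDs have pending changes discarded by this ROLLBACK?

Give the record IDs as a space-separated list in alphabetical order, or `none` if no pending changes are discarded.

Answer: b d

Derivation:
Initial committed: {b=11, c=16, d=17}
Op 1: UPDATE b=11 (auto-commit; committed b=11)
Op 2: BEGIN: in_txn=True, pending={}
Op 3: UPDATE b=10 (pending; pending now {b=10})
Op 4: UPDATE b=8 (pending; pending now {b=8})
Op 5: UPDATE b=5 (pending; pending now {b=5})
Op 6: UPDATE b=9 (pending; pending now {b=9})
Op 7: UPDATE b=1 (pending; pending now {b=1})
Op 8: UPDATE d=4 (pending; pending now {b=1, d=4})
Op 9: ROLLBACK: discarded pending ['b', 'd']; in_txn=False
Op 10: BEGIN: in_txn=True, pending={}
Op 11: COMMIT: merged [] into committed; committed now {b=11, c=16, d=17}
ROLLBACK at op 9 discards: ['b', 'd']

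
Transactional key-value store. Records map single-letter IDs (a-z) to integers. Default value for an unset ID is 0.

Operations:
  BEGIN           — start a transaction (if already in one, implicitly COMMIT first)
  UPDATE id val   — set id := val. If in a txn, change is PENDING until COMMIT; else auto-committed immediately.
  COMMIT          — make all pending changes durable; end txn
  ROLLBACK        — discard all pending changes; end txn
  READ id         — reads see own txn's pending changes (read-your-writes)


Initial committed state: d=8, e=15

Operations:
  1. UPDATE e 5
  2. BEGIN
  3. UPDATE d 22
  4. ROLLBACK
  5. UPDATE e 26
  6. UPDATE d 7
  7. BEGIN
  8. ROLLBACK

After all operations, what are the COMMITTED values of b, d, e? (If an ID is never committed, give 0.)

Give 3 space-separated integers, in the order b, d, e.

Initial committed: {d=8, e=15}
Op 1: UPDATE e=5 (auto-commit; committed e=5)
Op 2: BEGIN: in_txn=True, pending={}
Op 3: UPDATE d=22 (pending; pending now {d=22})
Op 4: ROLLBACK: discarded pending ['d']; in_txn=False
Op 5: UPDATE e=26 (auto-commit; committed e=26)
Op 6: UPDATE d=7 (auto-commit; committed d=7)
Op 7: BEGIN: in_txn=True, pending={}
Op 8: ROLLBACK: discarded pending []; in_txn=False
Final committed: {d=7, e=26}

Answer: 0 7 26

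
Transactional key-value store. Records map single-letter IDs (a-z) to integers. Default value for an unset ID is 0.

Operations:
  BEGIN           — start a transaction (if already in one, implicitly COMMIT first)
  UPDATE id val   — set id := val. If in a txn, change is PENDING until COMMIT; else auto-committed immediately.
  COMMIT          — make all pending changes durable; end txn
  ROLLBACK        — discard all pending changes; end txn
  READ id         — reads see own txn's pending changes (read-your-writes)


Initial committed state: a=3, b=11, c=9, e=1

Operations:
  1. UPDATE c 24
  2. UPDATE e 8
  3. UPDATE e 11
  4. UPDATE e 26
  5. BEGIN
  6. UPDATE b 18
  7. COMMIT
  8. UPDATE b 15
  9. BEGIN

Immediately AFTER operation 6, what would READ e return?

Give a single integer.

Initial committed: {a=3, b=11, c=9, e=1}
Op 1: UPDATE c=24 (auto-commit; committed c=24)
Op 2: UPDATE e=8 (auto-commit; committed e=8)
Op 3: UPDATE e=11 (auto-commit; committed e=11)
Op 4: UPDATE e=26 (auto-commit; committed e=26)
Op 5: BEGIN: in_txn=True, pending={}
Op 6: UPDATE b=18 (pending; pending now {b=18})
After op 6: visible(e) = 26 (pending={b=18}, committed={a=3, b=11, c=24, e=26})

Answer: 26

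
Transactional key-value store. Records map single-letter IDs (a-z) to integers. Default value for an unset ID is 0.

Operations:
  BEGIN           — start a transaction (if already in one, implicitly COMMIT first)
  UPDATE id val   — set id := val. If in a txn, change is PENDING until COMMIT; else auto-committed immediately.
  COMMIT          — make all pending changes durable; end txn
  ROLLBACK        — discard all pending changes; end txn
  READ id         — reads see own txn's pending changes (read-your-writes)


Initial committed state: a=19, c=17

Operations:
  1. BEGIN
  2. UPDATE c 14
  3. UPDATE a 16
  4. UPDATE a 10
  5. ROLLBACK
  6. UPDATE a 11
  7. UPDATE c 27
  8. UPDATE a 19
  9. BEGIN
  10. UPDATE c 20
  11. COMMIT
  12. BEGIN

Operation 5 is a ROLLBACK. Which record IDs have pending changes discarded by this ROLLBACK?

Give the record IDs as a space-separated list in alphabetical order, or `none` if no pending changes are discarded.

Initial committed: {a=19, c=17}
Op 1: BEGIN: in_txn=True, pending={}
Op 2: UPDATE c=14 (pending; pending now {c=14})
Op 3: UPDATE a=16 (pending; pending now {a=16, c=14})
Op 4: UPDATE a=10 (pending; pending now {a=10, c=14})
Op 5: ROLLBACK: discarded pending ['a', 'c']; in_txn=False
Op 6: UPDATE a=11 (auto-commit; committed a=11)
Op 7: UPDATE c=27 (auto-commit; committed c=27)
Op 8: UPDATE a=19 (auto-commit; committed a=19)
Op 9: BEGIN: in_txn=True, pending={}
Op 10: UPDATE c=20 (pending; pending now {c=20})
Op 11: COMMIT: merged ['c'] into committed; committed now {a=19, c=20}
Op 12: BEGIN: in_txn=True, pending={}
ROLLBACK at op 5 discards: ['a', 'c']

Answer: a c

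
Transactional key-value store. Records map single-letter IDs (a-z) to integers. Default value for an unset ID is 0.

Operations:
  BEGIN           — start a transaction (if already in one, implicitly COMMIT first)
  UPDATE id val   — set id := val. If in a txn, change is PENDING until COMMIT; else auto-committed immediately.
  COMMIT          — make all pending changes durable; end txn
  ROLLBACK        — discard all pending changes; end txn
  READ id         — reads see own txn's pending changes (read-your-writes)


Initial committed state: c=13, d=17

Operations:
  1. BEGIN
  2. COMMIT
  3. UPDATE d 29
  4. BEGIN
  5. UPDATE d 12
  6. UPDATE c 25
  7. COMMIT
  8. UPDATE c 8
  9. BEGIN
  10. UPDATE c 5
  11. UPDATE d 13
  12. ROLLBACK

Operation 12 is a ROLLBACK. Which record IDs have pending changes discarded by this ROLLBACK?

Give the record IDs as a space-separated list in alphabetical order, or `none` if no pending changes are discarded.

Answer: c d

Derivation:
Initial committed: {c=13, d=17}
Op 1: BEGIN: in_txn=True, pending={}
Op 2: COMMIT: merged [] into committed; committed now {c=13, d=17}
Op 3: UPDATE d=29 (auto-commit; committed d=29)
Op 4: BEGIN: in_txn=True, pending={}
Op 5: UPDATE d=12 (pending; pending now {d=12})
Op 6: UPDATE c=25 (pending; pending now {c=25, d=12})
Op 7: COMMIT: merged ['c', 'd'] into committed; committed now {c=25, d=12}
Op 8: UPDATE c=8 (auto-commit; committed c=8)
Op 9: BEGIN: in_txn=True, pending={}
Op 10: UPDATE c=5 (pending; pending now {c=5})
Op 11: UPDATE d=13 (pending; pending now {c=5, d=13})
Op 12: ROLLBACK: discarded pending ['c', 'd']; in_txn=False
ROLLBACK at op 12 discards: ['c', 'd']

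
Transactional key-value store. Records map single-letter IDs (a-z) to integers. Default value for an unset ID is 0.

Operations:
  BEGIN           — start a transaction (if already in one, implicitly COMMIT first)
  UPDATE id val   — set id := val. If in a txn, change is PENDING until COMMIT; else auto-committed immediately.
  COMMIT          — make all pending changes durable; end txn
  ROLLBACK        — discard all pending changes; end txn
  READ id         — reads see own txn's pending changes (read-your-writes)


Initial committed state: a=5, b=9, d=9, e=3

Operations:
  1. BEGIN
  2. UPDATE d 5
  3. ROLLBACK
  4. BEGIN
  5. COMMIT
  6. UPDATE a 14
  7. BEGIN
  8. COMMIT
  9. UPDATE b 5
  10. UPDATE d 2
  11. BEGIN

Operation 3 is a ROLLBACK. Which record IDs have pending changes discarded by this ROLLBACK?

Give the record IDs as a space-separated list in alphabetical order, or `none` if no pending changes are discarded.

Answer: d

Derivation:
Initial committed: {a=5, b=9, d=9, e=3}
Op 1: BEGIN: in_txn=True, pending={}
Op 2: UPDATE d=5 (pending; pending now {d=5})
Op 3: ROLLBACK: discarded pending ['d']; in_txn=False
Op 4: BEGIN: in_txn=True, pending={}
Op 5: COMMIT: merged [] into committed; committed now {a=5, b=9, d=9, e=3}
Op 6: UPDATE a=14 (auto-commit; committed a=14)
Op 7: BEGIN: in_txn=True, pending={}
Op 8: COMMIT: merged [] into committed; committed now {a=14, b=9, d=9, e=3}
Op 9: UPDATE b=5 (auto-commit; committed b=5)
Op 10: UPDATE d=2 (auto-commit; committed d=2)
Op 11: BEGIN: in_txn=True, pending={}
ROLLBACK at op 3 discards: ['d']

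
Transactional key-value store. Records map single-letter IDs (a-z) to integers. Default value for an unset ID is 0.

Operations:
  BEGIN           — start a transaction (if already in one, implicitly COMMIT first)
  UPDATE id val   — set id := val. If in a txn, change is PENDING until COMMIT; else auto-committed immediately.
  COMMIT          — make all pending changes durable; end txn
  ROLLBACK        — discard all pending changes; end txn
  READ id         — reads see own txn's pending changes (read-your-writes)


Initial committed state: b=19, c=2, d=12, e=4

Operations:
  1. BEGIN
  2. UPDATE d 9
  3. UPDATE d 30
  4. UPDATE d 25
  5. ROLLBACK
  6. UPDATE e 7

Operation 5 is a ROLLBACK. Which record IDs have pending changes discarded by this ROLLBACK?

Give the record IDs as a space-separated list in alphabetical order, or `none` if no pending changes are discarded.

Initial committed: {b=19, c=2, d=12, e=4}
Op 1: BEGIN: in_txn=True, pending={}
Op 2: UPDATE d=9 (pending; pending now {d=9})
Op 3: UPDATE d=30 (pending; pending now {d=30})
Op 4: UPDATE d=25 (pending; pending now {d=25})
Op 5: ROLLBACK: discarded pending ['d']; in_txn=False
Op 6: UPDATE e=7 (auto-commit; committed e=7)
ROLLBACK at op 5 discards: ['d']

Answer: d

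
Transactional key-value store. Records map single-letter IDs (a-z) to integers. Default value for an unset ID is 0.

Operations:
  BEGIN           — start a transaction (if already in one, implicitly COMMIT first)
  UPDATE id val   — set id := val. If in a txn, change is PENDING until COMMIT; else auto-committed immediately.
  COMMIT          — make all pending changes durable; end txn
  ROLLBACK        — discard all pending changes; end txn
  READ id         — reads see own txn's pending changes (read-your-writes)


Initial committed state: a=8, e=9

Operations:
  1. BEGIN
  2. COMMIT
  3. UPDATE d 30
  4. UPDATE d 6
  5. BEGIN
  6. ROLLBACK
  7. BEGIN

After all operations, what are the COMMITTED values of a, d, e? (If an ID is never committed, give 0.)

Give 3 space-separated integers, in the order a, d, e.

Initial committed: {a=8, e=9}
Op 1: BEGIN: in_txn=True, pending={}
Op 2: COMMIT: merged [] into committed; committed now {a=8, e=9}
Op 3: UPDATE d=30 (auto-commit; committed d=30)
Op 4: UPDATE d=6 (auto-commit; committed d=6)
Op 5: BEGIN: in_txn=True, pending={}
Op 6: ROLLBACK: discarded pending []; in_txn=False
Op 7: BEGIN: in_txn=True, pending={}
Final committed: {a=8, d=6, e=9}

Answer: 8 6 9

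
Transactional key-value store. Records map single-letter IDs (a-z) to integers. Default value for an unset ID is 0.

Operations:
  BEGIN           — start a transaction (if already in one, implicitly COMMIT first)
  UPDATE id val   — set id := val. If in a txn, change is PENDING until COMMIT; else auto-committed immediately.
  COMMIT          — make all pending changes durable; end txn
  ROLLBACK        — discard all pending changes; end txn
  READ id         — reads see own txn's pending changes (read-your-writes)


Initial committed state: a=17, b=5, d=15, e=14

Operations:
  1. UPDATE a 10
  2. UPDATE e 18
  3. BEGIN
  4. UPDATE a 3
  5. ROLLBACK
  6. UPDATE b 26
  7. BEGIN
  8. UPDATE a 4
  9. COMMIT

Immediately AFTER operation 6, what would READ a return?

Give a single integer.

Answer: 10

Derivation:
Initial committed: {a=17, b=5, d=15, e=14}
Op 1: UPDATE a=10 (auto-commit; committed a=10)
Op 2: UPDATE e=18 (auto-commit; committed e=18)
Op 3: BEGIN: in_txn=True, pending={}
Op 4: UPDATE a=3 (pending; pending now {a=3})
Op 5: ROLLBACK: discarded pending ['a']; in_txn=False
Op 6: UPDATE b=26 (auto-commit; committed b=26)
After op 6: visible(a) = 10 (pending={}, committed={a=10, b=26, d=15, e=18})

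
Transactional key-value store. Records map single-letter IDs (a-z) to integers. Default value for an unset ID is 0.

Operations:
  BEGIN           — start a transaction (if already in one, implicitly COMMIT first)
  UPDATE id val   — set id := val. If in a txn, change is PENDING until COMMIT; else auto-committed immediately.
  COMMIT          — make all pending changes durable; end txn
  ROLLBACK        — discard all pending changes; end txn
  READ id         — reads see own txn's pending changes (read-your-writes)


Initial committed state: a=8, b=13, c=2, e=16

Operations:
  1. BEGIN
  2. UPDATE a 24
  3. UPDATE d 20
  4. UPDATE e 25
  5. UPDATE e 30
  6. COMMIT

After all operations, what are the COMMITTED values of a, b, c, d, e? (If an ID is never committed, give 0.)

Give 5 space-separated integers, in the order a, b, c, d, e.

Answer: 24 13 2 20 30

Derivation:
Initial committed: {a=8, b=13, c=2, e=16}
Op 1: BEGIN: in_txn=True, pending={}
Op 2: UPDATE a=24 (pending; pending now {a=24})
Op 3: UPDATE d=20 (pending; pending now {a=24, d=20})
Op 4: UPDATE e=25 (pending; pending now {a=24, d=20, e=25})
Op 5: UPDATE e=30 (pending; pending now {a=24, d=20, e=30})
Op 6: COMMIT: merged ['a', 'd', 'e'] into committed; committed now {a=24, b=13, c=2, d=20, e=30}
Final committed: {a=24, b=13, c=2, d=20, e=30}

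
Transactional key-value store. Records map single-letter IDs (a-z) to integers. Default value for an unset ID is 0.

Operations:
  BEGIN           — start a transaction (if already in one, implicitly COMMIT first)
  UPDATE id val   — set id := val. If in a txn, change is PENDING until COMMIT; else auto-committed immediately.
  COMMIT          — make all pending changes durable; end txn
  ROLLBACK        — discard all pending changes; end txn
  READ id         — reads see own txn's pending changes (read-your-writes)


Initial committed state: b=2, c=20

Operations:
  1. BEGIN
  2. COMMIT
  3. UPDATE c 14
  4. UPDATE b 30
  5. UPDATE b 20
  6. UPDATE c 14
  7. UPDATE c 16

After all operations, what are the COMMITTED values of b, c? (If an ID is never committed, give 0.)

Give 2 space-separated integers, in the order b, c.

Answer: 20 16

Derivation:
Initial committed: {b=2, c=20}
Op 1: BEGIN: in_txn=True, pending={}
Op 2: COMMIT: merged [] into committed; committed now {b=2, c=20}
Op 3: UPDATE c=14 (auto-commit; committed c=14)
Op 4: UPDATE b=30 (auto-commit; committed b=30)
Op 5: UPDATE b=20 (auto-commit; committed b=20)
Op 6: UPDATE c=14 (auto-commit; committed c=14)
Op 7: UPDATE c=16 (auto-commit; committed c=16)
Final committed: {b=20, c=16}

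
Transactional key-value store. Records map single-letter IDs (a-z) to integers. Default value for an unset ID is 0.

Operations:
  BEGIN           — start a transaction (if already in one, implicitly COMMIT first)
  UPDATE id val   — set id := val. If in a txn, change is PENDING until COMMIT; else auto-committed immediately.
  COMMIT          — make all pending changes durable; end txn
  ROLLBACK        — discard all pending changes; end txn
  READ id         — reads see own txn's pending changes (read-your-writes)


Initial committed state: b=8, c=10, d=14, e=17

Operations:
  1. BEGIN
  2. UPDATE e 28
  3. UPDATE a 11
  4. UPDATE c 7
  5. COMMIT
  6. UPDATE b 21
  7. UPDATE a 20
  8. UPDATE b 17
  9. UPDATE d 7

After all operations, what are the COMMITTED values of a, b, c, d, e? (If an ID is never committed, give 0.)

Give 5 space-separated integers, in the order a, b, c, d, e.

Initial committed: {b=8, c=10, d=14, e=17}
Op 1: BEGIN: in_txn=True, pending={}
Op 2: UPDATE e=28 (pending; pending now {e=28})
Op 3: UPDATE a=11 (pending; pending now {a=11, e=28})
Op 4: UPDATE c=7 (pending; pending now {a=11, c=7, e=28})
Op 5: COMMIT: merged ['a', 'c', 'e'] into committed; committed now {a=11, b=8, c=7, d=14, e=28}
Op 6: UPDATE b=21 (auto-commit; committed b=21)
Op 7: UPDATE a=20 (auto-commit; committed a=20)
Op 8: UPDATE b=17 (auto-commit; committed b=17)
Op 9: UPDATE d=7 (auto-commit; committed d=7)
Final committed: {a=20, b=17, c=7, d=7, e=28}

Answer: 20 17 7 7 28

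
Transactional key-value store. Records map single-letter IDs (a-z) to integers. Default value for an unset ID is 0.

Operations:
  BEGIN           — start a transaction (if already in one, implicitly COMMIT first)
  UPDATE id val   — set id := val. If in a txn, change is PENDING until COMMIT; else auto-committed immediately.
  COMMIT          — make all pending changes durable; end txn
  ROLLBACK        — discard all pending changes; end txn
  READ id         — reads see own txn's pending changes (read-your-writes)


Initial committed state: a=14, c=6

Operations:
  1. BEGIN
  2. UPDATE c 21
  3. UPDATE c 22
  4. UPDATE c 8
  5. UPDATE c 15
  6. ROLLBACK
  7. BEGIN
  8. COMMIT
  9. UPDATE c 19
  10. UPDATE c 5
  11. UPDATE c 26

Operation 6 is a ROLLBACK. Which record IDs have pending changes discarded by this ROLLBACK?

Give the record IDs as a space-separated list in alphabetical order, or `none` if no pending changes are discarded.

Answer: c

Derivation:
Initial committed: {a=14, c=6}
Op 1: BEGIN: in_txn=True, pending={}
Op 2: UPDATE c=21 (pending; pending now {c=21})
Op 3: UPDATE c=22 (pending; pending now {c=22})
Op 4: UPDATE c=8 (pending; pending now {c=8})
Op 5: UPDATE c=15 (pending; pending now {c=15})
Op 6: ROLLBACK: discarded pending ['c']; in_txn=False
Op 7: BEGIN: in_txn=True, pending={}
Op 8: COMMIT: merged [] into committed; committed now {a=14, c=6}
Op 9: UPDATE c=19 (auto-commit; committed c=19)
Op 10: UPDATE c=5 (auto-commit; committed c=5)
Op 11: UPDATE c=26 (auto-commit; committed c=26)
ROLLBACK at op 6 discards: ['c']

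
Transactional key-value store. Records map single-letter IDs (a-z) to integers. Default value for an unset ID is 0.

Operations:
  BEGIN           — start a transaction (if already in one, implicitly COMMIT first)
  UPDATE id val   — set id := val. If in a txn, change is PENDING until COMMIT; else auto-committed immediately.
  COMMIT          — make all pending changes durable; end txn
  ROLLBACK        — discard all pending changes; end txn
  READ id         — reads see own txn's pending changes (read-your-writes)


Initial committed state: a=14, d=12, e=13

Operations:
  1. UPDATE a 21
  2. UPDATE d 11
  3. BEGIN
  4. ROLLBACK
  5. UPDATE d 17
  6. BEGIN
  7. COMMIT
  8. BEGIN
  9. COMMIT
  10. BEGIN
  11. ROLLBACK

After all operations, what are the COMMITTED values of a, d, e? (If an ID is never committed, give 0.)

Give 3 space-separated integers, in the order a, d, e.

Answer: 21 17 13

Derivation:
Initial committed: {a=14, d=12, e=13}
Op 1: UPDATE a=21 (auto-commit; committed a=21)
Op 2: UPDATE d=11 (auto-commit; committed d=11)
Op 3: BEGIN: in_txn=True, pending={}
Op 4: ROLLBACK: discarded pending []; in_txn=False
Op 5: UPDATE d=17 (auto-commit; committed d=17)
Op 6: BEGIN: in_txn=True, pending={}
Op 7: COMMIT: merged [] into committed; committed now {a=21, d=17, e=13}
Op 8: BEGIN: in_txn=True, pending={}
Op 9: COMMIT: merged [] into committed; committed now {a=21, d=17, e=13}
Op 10: BEGIN: in_txn=True, pending={}
Op 11: ROLLBACK: discarded pending []; in_txn=False
Final committed: {a=21, d=17, e=13}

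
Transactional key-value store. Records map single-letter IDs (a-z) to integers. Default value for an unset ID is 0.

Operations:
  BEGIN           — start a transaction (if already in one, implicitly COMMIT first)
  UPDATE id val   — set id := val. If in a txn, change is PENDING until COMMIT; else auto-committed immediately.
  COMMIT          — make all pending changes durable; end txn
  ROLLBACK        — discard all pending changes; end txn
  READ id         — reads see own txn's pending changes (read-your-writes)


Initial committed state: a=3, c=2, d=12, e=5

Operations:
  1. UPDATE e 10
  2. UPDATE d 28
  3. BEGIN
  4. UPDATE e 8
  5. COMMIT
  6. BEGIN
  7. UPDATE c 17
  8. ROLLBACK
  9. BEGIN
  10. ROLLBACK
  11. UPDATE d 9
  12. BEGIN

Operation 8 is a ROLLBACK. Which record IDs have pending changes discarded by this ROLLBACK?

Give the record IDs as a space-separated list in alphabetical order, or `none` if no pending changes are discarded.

Initial committed: {a=3, c=2, d=12, e=5}
Op 1: UPDATE e=10 (auto-commit; committed e=10)
Op 2: UPDATE d=28 (auto-commit; committed d=28)
Op 3: BEGIN: in_txn=True, pending={}
Op 4: UPDATE e=8 (pending; pending now {e=8})
Op 5: COMMIT: merged ['e'] into committed; committed now {a=3, c=2, d=28, e=8}
Op 6: BEGIN: in_txn=True, pending={}
Op 7: UPDATE c=17 (pending; pending now {c=17})
Op 8: ROLLBACK: discarded pending ['c']; in_txn=False
Op 9: BEGIN: in_txn=True, pending={}
Op 10: ROLLBACK: discarded pending []; in_txn=False
Op 11: UPDATE d=9 (auto-commit; committed d=9)
Op 12: BEGIN: in_txn=True, pending={}
ROLLBACK at op 8 discards: ['c']

Answer: c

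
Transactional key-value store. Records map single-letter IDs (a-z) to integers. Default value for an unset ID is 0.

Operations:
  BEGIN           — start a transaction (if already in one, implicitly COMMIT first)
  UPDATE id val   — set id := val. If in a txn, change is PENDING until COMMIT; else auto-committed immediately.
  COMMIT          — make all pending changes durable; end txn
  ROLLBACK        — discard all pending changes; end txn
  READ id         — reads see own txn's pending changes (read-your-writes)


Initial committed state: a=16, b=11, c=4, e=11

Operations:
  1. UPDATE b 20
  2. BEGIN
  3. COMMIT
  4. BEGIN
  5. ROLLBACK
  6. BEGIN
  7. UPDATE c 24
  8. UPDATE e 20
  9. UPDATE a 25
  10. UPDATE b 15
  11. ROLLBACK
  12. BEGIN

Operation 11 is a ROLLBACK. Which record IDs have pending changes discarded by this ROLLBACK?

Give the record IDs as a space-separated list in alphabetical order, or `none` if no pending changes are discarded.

Initial committed: {a=16, b=11, c=4, e=11}
Op 1: UPDATE b=20 (auto-commit; committed b=20)
Op 2: BEGIN: in_txn=True, pending={}
Op 3: COMMIT: merged [] into committed; committed now {a=16, b=20, c=4, e=11}
Op 4: BEGIN: in_txn=True, pending={}
Op 5: ROLLBACK: discarded pending []; in_txn=False
Op 6: BEGIN: in_txn=True, pending={}
Op 7: UPDATE c=24 (pending; pending now {c=24})
Op 8: UPDATE e=20 (pending; pending now {c=24, e=20})
Op 9: UPDATE a=25 (pending; pending now {a=25, c=24, e=20})
Op 10: UPDATE b=15 (pending; pending now {a=25, b=15, c=24, e=20})
Op 11: ROLLBACK: discarded pending ['a', 'b', 'c', 'e']; in_txn=False
Op 12: BEGIN: in_txn=True, pending={}
ROLLBACK at op 11 discards: ['a', 'b', 'c', 'e']

Answer: a b c e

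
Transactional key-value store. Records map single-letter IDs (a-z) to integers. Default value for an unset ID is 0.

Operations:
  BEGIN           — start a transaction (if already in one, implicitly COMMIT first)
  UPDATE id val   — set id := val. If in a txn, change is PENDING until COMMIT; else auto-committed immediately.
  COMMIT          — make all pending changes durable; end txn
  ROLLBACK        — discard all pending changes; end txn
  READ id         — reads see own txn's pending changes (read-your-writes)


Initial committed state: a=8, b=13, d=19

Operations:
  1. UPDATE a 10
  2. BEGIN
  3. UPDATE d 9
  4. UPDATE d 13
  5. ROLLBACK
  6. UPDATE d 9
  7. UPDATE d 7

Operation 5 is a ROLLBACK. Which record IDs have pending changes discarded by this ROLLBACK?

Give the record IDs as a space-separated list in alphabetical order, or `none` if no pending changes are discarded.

Initial committed: {a=8, b=13, d=19}
Op 1: UPDATE a=10 (auto-commit; committed a=10)
Op 2: BEGIN: in_txn=True, pending={}
Op 3: UPDATE d=9 (pending; pending now {d=9})
Op 4: UPDATE d=13 (pending; pending now {d=13})
Op 5: ROLLBACK: discarded pending ['d']; in_txn=False
Op 6: UPDATE d=9 (auto-commit; committed d=9)
Op 7: UPDATE d=7 (auto-commit; committed d=7)
ROLLBACK at op 5 discards: ['d']

Answer: d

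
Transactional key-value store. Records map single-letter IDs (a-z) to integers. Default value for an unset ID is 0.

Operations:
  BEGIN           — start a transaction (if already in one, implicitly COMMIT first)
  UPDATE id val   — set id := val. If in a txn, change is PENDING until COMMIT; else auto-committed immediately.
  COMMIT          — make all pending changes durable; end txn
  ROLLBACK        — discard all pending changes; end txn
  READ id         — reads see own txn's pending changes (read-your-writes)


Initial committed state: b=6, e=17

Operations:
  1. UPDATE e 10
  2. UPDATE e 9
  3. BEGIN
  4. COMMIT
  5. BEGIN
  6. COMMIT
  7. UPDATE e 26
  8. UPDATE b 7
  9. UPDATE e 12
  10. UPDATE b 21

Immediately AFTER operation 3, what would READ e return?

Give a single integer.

Answer: 9

Derivation:
Initial committed: {b=6, e=17}
Op 1: UPDATE e=10 (auto-commit; committed e=10)
Op 2: UPDATE e=9 (auto-commit; committed e=9)
Op 3: BEGIN: in_txn=True, pending={}
After op 3: visible(e) = 9 (pending={}, committed={b=6, e=9})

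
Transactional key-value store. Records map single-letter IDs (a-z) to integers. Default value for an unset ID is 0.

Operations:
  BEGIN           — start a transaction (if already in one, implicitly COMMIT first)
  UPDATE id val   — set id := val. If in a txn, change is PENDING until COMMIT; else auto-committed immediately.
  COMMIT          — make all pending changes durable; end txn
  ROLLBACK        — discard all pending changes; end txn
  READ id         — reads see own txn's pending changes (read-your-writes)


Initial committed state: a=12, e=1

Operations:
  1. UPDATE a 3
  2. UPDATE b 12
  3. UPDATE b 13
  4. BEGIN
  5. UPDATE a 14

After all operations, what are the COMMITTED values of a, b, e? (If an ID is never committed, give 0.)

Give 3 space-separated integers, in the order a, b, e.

Answer: 3 13 1

Derivation:
Initial committed: {a=12, e=1}
Op 1: UPDATE a=3 (auto-commit; committed a=3)
Op 2: UPDATE b=12 (auto-commit; committed b=12)
Op 3: UPDATE b=13 (auto-commit; committed b=13)
Op 4: BEGIN: in_txn=True, pending={}
Op 5: UPDATE a=14 (pending; pending now {a=14})
Final committed: {a=3, b=13, e=1}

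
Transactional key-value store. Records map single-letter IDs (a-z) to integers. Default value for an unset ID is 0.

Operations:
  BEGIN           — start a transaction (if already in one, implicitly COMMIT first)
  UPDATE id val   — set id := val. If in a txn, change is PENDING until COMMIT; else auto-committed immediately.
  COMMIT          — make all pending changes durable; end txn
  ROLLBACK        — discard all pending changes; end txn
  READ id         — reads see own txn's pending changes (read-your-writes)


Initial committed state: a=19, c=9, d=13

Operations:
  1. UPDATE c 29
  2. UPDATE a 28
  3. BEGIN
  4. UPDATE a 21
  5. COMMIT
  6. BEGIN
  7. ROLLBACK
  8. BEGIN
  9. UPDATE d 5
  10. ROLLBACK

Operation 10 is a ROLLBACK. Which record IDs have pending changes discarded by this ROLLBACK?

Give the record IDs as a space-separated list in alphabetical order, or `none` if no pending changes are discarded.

Initial committed: {a=19, c=9, d=13}
Op 1: UPDATE c=29 (auto-commit; committed c=29)
Op 2: UPDATE a=28 (auto-commit; committed a=28)
Op 3: BEGIN: in_txn=True, pending={}
Op 4: UPDATE a=21 (pending; pending now {a=21})
Op 5: COMMIT: merged ['a'] into committed; committed now {a=21, c=29, d=13}
Op 6: BEGIN: in_txn=True, pending={}
Op 7: ROLLBACK: discarded pending []; in_txn=False
Op 8: BEGIN: in_txn=True, pending={}
Op 9: UPDATE d=5 (pending; pending now {d=5})
Op 10: ROLLBACK: discarded pending ['d']; in_txn=False
ROLLBACK at op 10 discards: ['d']

Answer: d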